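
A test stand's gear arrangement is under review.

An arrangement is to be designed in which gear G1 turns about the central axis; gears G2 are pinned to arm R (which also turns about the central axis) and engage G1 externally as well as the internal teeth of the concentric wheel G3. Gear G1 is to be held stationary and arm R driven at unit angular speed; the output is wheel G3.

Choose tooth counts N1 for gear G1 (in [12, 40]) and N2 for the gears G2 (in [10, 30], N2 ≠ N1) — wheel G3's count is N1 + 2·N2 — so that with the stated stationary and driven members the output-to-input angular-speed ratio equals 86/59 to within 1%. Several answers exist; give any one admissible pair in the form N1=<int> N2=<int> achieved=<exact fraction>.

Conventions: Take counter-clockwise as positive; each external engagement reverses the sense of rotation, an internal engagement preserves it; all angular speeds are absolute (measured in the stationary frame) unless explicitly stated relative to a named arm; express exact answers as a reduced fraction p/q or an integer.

design class (target 86/59): planetary set
Willis with ω_sun = 0: ω_ring/ω_arm = (N1+N3)/N3; set equal to 86/59  ⇒  N3/N1 = 1/(86/59 − 1) = 59/27
N3 = N1 + 2·N2  ⇒  N2/N1 = (N3/N1 − 1)/2 = (59/27 − 1)/2 = 16/27
smallest multiple with N1 ≥ 12 and N2 ≥ 10: k = 1  ⇒  N1 = 1·27 = 27, N2 = 1·16 = 16 (N1 ≤ 40, N2 ≤ 30, N2 ≠ N1 ✓), N3 = 27 + 2·16 = 59
check: (N1+N3)/N3 with N1 = 27, N3 = 59 gives 86/59; |achieved − target| = 0 ≤ 43/2950 ✓

N1=27 N2=16 achieved=86/59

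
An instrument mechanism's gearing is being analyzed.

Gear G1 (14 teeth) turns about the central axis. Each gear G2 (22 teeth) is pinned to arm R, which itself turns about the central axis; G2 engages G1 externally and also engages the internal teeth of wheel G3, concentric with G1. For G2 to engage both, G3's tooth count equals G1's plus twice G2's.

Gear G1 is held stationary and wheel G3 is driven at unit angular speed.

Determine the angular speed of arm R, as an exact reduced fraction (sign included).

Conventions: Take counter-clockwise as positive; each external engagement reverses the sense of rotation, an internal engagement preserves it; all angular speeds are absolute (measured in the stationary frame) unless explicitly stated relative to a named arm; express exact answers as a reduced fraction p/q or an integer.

class = planetary set [G3 = 14+2·22 = 58; Willis about the carrier]
ring teeth: 14 + 2·22 = 58
14(ω_sun−ω_arm) = −58(ω_ring−ω_arm),  ω_sun = 0, ω_ring = 1
14(0−ω_arm) = −58(1−ω_arm)  ⇒  72·ω_arm = 58  ⇒  ω_arm = 29/36
exact speed ratio = 29/36

29/36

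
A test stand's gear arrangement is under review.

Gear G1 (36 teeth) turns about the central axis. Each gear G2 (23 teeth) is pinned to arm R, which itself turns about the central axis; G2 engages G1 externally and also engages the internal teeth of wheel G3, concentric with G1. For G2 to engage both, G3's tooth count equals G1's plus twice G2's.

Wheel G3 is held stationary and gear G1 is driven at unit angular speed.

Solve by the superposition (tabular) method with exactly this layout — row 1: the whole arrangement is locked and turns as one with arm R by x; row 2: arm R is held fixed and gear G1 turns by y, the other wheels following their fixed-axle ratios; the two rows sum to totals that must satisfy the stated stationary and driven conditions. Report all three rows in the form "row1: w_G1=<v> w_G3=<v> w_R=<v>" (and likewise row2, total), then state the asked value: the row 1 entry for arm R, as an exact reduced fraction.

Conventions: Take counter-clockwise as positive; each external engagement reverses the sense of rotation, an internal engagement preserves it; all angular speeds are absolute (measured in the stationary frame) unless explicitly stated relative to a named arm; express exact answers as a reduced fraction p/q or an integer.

class = planetary set [G3 = 36+2·23 = 82; Willis about the carrier]
row 1 — lock + rotate with arm: ω_sun = ω_ring = ω_arm = x
row 2 — arm fixed, fixed-axis ratios: sun y, ring −(36/82)·y, arm 0
boundary: total ω_ring = x − (36/82)·y = 0 and total ω_sun = x + y = 1  ⇒  y = 41/59, x = 18/59
row 2 ring = −(36/82)·41/59 = -18/59
totals (row 1 + row 2): sun 18/59 + 41/59 = 1, ring 18/59 + (-18/59) = 0, arm 18/59 + 0 = 18/59
asked cell (row1, arm) = 18/59

row1: w_G1=18/59 w_G3=18/59 w_R=18/59
row2: w_G1=41/59 w_G3=-18/59 w_R=0
total: w_G1=1 w_G3=0 w_R=18/59
asked value: 18/59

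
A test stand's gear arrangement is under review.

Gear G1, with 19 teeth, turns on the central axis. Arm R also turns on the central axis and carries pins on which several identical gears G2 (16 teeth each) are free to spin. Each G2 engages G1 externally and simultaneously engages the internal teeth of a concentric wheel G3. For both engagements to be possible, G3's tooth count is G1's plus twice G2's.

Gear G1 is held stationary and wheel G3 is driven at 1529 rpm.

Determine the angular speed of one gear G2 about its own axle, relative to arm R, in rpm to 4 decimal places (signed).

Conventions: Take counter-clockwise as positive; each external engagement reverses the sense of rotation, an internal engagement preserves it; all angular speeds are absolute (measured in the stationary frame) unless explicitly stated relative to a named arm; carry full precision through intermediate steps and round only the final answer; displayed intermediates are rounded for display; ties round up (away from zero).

+1322.8580 rpm

topology: planetary set — G1 19T / G2 16T / G3 51T, arm = carrier (Willis)
normalise by the input: solve with ω_ring = 1, then scale by 1529 rpm
ring teeth: 19 + 2·16 = 51
19(ω_sun−ω_arm) = −51(ω_ring−ω_arm),  ω_sun = 0, ω_ring = 1
19(0−ω_arm) = −51(1−ω_arm)  ⇒  70·ω_arm = 51  ⇒  ω_arm = 51/70
sun–planet mesh: 19·(0−51/70) = −16·(ω_p−ω_arm)  ⇒  ω_p−ω_arm = 969/1120
scale: ω_p−ω_arm = 969/1120 × 1529 rpm = +1322.8580 rpm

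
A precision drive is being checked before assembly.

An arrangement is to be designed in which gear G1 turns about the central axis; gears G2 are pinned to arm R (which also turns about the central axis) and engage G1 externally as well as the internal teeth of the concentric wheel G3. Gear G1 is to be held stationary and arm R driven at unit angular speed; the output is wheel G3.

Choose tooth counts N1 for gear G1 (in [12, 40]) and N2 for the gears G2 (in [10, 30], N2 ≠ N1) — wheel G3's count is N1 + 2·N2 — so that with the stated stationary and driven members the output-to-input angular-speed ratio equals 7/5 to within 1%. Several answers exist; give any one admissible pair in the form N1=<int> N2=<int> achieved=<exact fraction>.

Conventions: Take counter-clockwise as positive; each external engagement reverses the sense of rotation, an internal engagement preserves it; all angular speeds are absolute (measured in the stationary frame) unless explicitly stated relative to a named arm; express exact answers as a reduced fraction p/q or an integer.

class = planetary set [ratio 7/5 wanted; Willis about the carrier]
Willis with ω_sun = 0: ω_ring/ω_arm = (N1+N3)/N3; set equal to 7/5  ⇒  N3/N1 = 1/(7/5 − 1) = 5/2
N3 = N1 + 2·N2  ⇒  N2/N1 = (N3/N1 − 1)/2 = (5/2 − 1)/2 = 3/4
smallest multiple with N1 ≥ 12 and N2 ≥ 10: k = 4  ⇒  N1 = 4·4 = 16, N2 = 4·3 = 12 (N1 ≤ 40, N2 ≤ 30, N2 ≠ N1 ✓), N3 = 16 + 2·12 = 40
check: (N1+N3)/N3 with N1 = 16, N3 = 40 gives 7/5; |achieved − target| = 0 ≤ 7/500 ✓

N1=16 N2=12 achieved=7/5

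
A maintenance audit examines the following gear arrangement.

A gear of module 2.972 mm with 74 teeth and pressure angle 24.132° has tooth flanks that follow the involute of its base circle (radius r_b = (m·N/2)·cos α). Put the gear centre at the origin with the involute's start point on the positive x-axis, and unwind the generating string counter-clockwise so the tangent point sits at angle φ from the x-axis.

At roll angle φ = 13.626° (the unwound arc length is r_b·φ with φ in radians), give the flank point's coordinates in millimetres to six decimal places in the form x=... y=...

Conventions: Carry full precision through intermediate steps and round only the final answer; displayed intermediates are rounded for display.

recognized (one wheel, involute flank): single-mesh tooth geometry, m = 2.972, N = 74
pitch radius r_p = m·N/2 = 2.972·74/2 = 109.964000
base radius r_b = r_p·cos α = 109.964000·cos 24.132° = 100.353804
roll angle φ = 13.626° = 0.23781856 rad
x = r_b·(cos φ + φ·sin φ) = 103.151692
y = r_b·(sin φ − φ·cos φ) = 0.447395

x=103.151692 y=0.447395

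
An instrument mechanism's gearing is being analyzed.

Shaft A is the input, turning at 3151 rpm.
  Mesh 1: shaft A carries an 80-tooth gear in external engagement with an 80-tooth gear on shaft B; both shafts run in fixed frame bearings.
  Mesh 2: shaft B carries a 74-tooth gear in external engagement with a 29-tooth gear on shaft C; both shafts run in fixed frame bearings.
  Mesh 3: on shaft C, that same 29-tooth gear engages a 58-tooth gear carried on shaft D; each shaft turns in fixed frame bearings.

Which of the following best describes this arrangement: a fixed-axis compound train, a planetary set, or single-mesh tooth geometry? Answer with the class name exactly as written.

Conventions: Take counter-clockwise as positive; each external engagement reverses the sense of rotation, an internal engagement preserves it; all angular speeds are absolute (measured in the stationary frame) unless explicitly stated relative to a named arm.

class = fixed-axis compound train [3 meshes; 3 ratios multiply, 3 sense flips]
classification: fixed-axis compound train

fixed-axis compound train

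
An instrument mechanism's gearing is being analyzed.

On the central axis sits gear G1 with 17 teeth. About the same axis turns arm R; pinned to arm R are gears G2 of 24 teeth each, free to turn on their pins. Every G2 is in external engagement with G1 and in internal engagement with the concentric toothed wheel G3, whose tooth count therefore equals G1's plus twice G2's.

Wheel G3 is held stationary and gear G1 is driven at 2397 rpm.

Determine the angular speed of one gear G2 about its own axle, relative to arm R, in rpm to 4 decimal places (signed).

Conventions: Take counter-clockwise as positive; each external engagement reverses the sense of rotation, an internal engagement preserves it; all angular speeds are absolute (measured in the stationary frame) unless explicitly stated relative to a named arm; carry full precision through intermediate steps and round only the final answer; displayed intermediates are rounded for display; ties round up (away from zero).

planetary set (17T centre, 24T on arm, 65T internal) — Willis relation
normalise by the input: solve with ω_sun = 1, then scale by 2397 rpm
ring teeth: 17 + 2·24 = 65
17(ω_sun−ω_arm) = −65(ω_ring−ω_arm),  ω_ring = 0, ω_sun = 1
17(1−ω_arm) = −65(0−ω_arm)  ⇒  82·ω_arm = 17  ⇒  ω_arm = 17/82
sun–planet mesh: 17·(1−17/82) = −24·(ω_p−ω_arm)  ⇒  ω_p−ω_arm = -1105/1968
scale: ω_p−ω_arm = -1105/1968 × 2397 rpm = -1345.8765 rpm

-1345.8765 rpm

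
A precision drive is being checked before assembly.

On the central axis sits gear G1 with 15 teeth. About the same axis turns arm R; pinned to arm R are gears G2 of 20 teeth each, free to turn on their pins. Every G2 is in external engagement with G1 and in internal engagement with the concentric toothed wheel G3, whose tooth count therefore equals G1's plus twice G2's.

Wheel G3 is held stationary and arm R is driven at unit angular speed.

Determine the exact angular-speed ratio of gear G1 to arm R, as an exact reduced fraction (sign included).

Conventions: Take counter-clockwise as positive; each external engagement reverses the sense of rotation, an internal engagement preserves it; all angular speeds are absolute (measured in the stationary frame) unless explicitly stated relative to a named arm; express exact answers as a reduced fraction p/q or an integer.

14/3

recognized (axles ride arm R): planetary set, 15/20/55 teeth
ring teeth: 15 + 2·20 = 55
15(ω_sun−ω_arm) = −55(ω_ring−ω_arm),  ω_ring = 0, ω_arm = 1
ω_sun = 1 − (55/15)(0−1) = 14/3
ω_out/ω_in = 14/3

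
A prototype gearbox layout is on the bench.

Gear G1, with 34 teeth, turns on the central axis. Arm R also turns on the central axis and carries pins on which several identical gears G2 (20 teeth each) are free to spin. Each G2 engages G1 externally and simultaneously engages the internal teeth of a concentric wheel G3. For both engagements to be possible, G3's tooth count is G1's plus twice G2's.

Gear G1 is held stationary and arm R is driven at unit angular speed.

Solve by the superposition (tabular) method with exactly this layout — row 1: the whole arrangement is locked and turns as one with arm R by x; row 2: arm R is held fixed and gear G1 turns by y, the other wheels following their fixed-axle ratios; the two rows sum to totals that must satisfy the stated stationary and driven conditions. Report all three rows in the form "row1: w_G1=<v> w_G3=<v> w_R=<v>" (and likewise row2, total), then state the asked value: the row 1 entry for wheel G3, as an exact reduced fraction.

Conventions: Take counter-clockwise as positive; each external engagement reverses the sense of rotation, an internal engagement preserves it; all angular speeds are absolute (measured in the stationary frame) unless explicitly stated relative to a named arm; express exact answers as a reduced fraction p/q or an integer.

row1: w_G1=1 w_G3=1 w_R=1
row2: w_G1=-1 w_G3=17/37 w_R=0
total: w_G1=0 w_G3=54/37 w_R=1
asked value: 1

topology: planetary set — G1 34T / G2 20T / G3 74T, arm = carrier (Willis)
row 1 — lock + rotate with arm: ω_sun = ω_ring = ω_arm = x
superposition row 2 [arm held]: sun y, ring −(34/74)·y, arm 0
boundary: total ω_sun = x + y = 0 and total ω_arm = x = 1  ⇒  y = -1, x = 1
row 2 ring = −(34/74)·(-1) = 17/37
totals (row 1 + row 2): sun 1 + (-1) = 0, ring 1 + 17/37 = 54/37, arm 1 + 0 = 1
asked cell (row1, ring) = 1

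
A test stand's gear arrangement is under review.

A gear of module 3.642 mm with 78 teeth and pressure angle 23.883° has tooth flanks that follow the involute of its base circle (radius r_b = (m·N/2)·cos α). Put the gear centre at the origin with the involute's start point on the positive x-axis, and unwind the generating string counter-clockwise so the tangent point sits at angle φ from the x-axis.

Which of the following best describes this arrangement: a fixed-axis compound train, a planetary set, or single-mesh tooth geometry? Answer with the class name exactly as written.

single-mesh tooth geometry

topology: single-mesh involute geometry — m = 3.642, N = 78
classification: single-mesh tooth geometry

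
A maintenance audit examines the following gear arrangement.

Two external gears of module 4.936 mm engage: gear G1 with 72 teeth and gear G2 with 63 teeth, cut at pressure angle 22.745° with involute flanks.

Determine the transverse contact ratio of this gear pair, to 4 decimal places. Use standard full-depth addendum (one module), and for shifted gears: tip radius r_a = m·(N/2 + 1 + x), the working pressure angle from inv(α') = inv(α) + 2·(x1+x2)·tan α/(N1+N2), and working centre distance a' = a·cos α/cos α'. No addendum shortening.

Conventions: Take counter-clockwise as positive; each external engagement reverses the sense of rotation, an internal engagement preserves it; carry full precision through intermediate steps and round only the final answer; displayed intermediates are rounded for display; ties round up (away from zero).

single-mesh involute tooth geometry (72T engaging 63T at module 4.936)
base radii: r_b1 = 163.877420, r_b2 = 143.392742
tip radii: r_a1 = 182.632000, r_a2 = 160.420000
no profile shift: α' = α, a' = a
action lengths: √(r_a1²−r_b1²) = 80.614134, √(r_a2²−r_b2²) = 71.924251
base pitch p_b = π·m·cos α = 14.301003
CR = (80.614134 + 71.924251 − 333.180000·sin 22.74500°)/14.301003 = 1.658684
contact ratio ≈ 1.6587

1.6587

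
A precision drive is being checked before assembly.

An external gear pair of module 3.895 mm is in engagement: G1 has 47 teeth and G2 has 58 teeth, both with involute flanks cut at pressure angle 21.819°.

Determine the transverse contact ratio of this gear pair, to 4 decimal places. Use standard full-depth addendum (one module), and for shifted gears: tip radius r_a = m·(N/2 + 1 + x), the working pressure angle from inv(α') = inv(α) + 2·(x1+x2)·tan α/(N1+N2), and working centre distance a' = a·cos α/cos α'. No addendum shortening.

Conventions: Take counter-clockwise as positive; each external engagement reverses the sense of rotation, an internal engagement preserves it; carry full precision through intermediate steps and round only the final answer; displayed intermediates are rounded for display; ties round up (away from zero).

1.6701

recognized (one external pair, fixed centres): single-mesh tooth geometry, m = 3.895, N1 = 47, N2 = 58
base radii: r_b1 = 84.975352, r_b2 = 104.863200
tip radii: r_a1 = 95.427500, r_a2 = 116.850000
no profile shift: α' = α, a' = a
action lengths: √(r_a1²−r_b1²) = 43.423465, √(r_a2²−r_b2²) = 51.552223
base pitch p_b = π·m·cos α = 11.359912
CR = (43.423465 + 51.552223 − 204.487500·sin 21.81900°)/11.359912 = 1.670141
contact ratio ≈ 1.6701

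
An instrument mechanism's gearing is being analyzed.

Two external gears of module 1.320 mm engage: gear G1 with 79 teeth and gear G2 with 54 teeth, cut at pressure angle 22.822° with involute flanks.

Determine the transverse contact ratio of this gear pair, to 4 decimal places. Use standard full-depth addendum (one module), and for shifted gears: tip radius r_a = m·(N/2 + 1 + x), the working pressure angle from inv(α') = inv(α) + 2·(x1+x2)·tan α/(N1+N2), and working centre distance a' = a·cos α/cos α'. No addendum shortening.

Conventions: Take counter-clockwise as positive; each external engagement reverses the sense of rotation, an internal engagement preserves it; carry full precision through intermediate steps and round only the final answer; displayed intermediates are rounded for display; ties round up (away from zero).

topology: single-mesh involute geometry — m = 1.320, 79T/54T pair
base radii: r_b1 = 48.058183, r_b2 = 32.849897
tip radii: r_a1 = 53.460000, r_a2 = 36.960000
no profile shift: α' = α, a' = a
action lengths: √(r_a1²−r_b1²) = 23.417571, √(r_a2²−r_b2²) = 16.938886
base pitch p_b = π·m·cos α = 3.822259
CR = (23.417571 + 16.938886 − 87.780000·sin 22.82200°)/3.822259 = 1.650665
contact ratio ≈ 1.6507

1.6507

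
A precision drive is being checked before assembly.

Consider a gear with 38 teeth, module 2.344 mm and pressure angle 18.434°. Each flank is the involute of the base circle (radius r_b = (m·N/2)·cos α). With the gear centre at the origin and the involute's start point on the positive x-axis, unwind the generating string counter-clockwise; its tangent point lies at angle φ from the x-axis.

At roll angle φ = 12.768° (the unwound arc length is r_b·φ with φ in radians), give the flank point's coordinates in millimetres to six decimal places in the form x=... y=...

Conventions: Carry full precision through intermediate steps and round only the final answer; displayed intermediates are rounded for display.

single-mesh involute tooth geometry (38T wheel at module 2.344)
pitch radius r_p = m·N/2 = 2.344·38/2 = 44.536000
base radius r_b = r_p·cos α = 44.536000·cos 18.434° = 42.250793
roll angle φ = 12.768° = 0.22284364 rad
x = r_b·(cos φ + φ·sin φ) = 43.286877
y = r_b·(sin φ − φ·cos φ) = 0.155080

x=43.286877 y=0.155080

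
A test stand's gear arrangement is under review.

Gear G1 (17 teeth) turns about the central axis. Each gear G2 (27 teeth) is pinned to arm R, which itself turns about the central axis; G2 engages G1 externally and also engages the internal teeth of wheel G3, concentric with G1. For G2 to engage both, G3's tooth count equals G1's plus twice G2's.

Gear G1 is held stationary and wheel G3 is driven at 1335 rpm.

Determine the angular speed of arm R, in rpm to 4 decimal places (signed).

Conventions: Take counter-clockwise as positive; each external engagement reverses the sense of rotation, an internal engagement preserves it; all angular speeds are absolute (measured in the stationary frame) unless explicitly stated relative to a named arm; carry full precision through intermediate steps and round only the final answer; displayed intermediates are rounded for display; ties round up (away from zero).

+1077.1023 rpm

topology: planetary set — G1 17T / G2 27T / G3 71T, arm = carrier (Willis)
normalise by the input: solve with ω_ring = 1, then scale by 1335 rpm
ring teeth: 17 + 2·27 = 71
17(ω_sun−ω_arm) = −71(ω_ring−ω_arm),  ω_sun = 0, ω_ring = 1
17(0−ω_arm) = −71(1−ω_arm)  ⇒  88·ω_arm = 71  ⇒  ω_arm = 71/88
scale: ω_arm = 71/88 × 1335 rpm = +1077.1023 rpm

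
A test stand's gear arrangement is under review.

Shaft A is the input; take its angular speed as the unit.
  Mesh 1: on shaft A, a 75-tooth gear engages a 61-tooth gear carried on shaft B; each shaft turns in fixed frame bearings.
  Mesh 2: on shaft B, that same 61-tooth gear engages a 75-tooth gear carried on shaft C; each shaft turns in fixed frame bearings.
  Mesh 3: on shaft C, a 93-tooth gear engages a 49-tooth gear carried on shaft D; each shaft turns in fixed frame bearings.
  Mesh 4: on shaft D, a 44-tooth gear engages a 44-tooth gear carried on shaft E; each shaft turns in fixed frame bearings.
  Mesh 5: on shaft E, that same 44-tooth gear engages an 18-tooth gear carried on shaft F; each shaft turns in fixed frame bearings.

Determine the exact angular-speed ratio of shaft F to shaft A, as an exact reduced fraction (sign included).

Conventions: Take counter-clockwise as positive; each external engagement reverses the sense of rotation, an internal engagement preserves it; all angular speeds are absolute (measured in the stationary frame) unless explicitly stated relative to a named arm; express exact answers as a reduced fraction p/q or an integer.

-682/147

class = fixed-axis compound train [5 meshes; 5 ratios multiply, 5 sense flips]
mesh 1 [75T→61T]: running ratio 75/61, sense −
mesh 2 [61T→75T]: running ratio 1, sense +
mesh 3 [93T→49T]: running ratio 93/49, sense −
mesh 4 [44T→44T]: running ratio 93/49, sense +
mesh 5 [44T→18T]: running ratio 682/147, sense −
ω_out/ω_in = -682/147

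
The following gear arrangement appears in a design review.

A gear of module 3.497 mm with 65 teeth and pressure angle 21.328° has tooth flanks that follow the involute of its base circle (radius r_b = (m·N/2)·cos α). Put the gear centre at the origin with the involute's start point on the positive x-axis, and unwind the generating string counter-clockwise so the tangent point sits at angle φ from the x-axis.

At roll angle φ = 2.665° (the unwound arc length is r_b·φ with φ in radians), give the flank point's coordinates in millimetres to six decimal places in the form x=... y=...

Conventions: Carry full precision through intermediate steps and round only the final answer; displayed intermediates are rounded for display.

x=105.983309 y=0.003550

recognized (one wheel, involute flank): single-mesh tooth geometry, m = 3.497, N = 65
pitch radius r_p = m·N/2 = 3.497·65/2 = 113.652500
base radius r_b = r_p·cos α = 113.652500·cos 21.328° = 105.868849
roll angle φ = 2.665° = 0.04651302 rad
x = r_b·(cos φ + φ·sin φ) = 105.983309
y = r_b·(sin φ − φ·cos φ) = 0.003550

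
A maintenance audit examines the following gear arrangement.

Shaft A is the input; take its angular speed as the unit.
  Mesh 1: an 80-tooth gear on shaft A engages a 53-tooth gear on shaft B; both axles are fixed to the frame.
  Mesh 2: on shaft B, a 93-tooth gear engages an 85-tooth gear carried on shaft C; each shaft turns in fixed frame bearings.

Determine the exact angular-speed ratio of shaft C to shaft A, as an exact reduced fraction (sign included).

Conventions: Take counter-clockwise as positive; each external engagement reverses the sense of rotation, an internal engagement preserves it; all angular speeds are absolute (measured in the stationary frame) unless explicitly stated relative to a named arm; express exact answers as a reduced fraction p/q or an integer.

class = fixed-axis compound train [2 meshes; 2 ratios multiply, 2 sense flips]
mesh 1 [80T→53T]: running ratio 80/53, sense −
mesh 2 [93T→85T]: running ratio 1488/901, sense +
ω_out/ω_in = 1488/901

1488/901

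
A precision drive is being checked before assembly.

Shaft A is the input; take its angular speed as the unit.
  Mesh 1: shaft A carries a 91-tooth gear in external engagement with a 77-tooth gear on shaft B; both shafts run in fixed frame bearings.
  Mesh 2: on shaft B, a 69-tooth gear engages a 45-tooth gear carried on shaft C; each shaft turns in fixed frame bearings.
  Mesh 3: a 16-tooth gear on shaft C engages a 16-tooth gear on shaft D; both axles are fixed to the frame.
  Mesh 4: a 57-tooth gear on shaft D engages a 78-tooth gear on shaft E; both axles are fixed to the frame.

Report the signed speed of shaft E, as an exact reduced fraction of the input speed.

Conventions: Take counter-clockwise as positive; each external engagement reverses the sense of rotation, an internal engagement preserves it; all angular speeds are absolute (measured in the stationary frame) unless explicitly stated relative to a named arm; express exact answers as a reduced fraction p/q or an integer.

437/330

4-mesh fixed-axis compound train (all bearings frame-fixed)
mesh 1 [91T→77T]: |ω|/ω_in = 1×91/77 = 13/11, sense flips to −
mesh 2 [69T→45T]: |ω|/ω_in = (13/11)×69/45 = 299/165, sense flips to +
mesh 3 [16T→16T]: |ω|/ω_in = (299/165)×16/16 = 299/165, sense flips to −
mesh 4 [57T→78T]: |ω|/ω_in = (299/165)×57/78 = 437/330, sense flips to +
signed output speed (× input speed) = 437/330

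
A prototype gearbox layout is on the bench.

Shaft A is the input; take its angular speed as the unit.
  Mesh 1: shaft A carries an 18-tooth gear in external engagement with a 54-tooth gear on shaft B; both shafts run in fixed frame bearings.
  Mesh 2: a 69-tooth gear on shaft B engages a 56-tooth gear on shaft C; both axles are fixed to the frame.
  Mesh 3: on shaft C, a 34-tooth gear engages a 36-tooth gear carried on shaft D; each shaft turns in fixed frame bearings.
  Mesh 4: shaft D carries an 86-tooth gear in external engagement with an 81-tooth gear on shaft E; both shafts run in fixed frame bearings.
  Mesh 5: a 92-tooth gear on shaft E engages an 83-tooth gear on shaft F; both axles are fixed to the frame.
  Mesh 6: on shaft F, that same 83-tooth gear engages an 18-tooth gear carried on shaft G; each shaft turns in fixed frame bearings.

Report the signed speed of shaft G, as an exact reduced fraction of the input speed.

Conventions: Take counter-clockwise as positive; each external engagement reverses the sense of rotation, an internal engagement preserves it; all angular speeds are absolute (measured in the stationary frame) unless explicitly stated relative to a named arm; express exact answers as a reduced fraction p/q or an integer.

386699/183708

6-mesh fixed-axis compound train (all bearings frame-fixed)
mesh 1 [18T→54T]: |ω|/ω_in = 1×18/54 = 1/3, sense flips to −
mesh 2 [69T→56T]: |ω|/ω_in = (1/3)×69/56 = 23/56, sense flips to +
mesh 3 [34T→36T]: |ω|/ω_in = (23/56)×34/36 = 391/1008, sense flips to −
mesh 4 [86T→81T]: |ω|/ω_in = (391/1008)×86/81 = 16813/40824, sense flips to +
mesh 5 [92T→83T]: |ω|/ω_in = (16813/40824)×92/83 = 386699/847098, sense flips to −
mesh 6 [83T→18T]: |ω|/ω_in = (386699/847098)×83/18 = 386699/183708, sense flips to +
signed output speed (× input speed) = 386699/183708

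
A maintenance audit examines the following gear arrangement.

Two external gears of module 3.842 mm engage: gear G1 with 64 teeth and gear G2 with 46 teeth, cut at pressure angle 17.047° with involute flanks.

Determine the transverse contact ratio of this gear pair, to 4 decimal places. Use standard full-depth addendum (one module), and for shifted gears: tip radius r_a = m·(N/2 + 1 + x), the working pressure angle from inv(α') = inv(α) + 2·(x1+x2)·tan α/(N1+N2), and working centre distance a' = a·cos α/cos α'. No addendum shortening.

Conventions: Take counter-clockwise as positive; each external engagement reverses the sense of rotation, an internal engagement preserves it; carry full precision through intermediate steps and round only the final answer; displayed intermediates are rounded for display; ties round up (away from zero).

1.9515

topology: single-mesh involute geometry — m = 3.842, 64T/46T pair
base radii: r_b1 = 117.542406, r_b2 = 84.483604
tip radii: r_a1 = 126.786000, r_a2 = 92.208000
no profile shift: α' = α, a' = a
action lengths: √(r_a1²−r_b1²) = 47.523389, √(r_a2²−r_b2²) = 36.943685
base pitch p_b = π·m·cos α = 11.539699
CR = (47.523389 + 36.943685 − 211.310000·sin 17.04700°)/11.539699 = 1.951547
contact ratio ≈ 1.9515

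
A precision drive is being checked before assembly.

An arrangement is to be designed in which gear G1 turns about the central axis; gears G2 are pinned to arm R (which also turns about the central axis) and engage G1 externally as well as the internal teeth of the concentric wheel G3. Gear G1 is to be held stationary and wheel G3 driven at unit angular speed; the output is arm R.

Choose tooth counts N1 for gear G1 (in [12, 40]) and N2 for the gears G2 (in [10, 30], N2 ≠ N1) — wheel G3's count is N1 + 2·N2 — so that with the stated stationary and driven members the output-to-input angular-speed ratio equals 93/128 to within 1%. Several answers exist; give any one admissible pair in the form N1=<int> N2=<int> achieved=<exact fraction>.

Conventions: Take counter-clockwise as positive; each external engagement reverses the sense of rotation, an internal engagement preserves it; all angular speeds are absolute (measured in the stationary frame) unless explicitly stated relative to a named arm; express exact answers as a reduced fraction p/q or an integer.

N1=35 N2=29 achieved=93/128

topology: planetary set — design target 93/128, arm = carrier (Willis)
Willis with ω_sun = 0: ω_arm/ω_ring = N3/(N1+N3); set equal to 93/128  ⇒  N3/N1 = (93/128)/(1 − 93/128) = 93/35
N3 = N1 + 2·N2  ⇒  N2/N1 = (N3/N1 − 1)/2 = (93/35 − 1)/2 = 29/35
smallest multiple with N1 ≥ 12 and N2 ≥ 10: k = 1  ⇒  N1 = 1·35 = 35, N2 = 1·29 = 29 (N1 ≤ 40, N2 ≤ 30, N2 ≠ N1 ✓), N3 = 35 + 2·29 = 93
check: N3/(N1+N3) with N1 = 35, N3 = 93 gives 93/128; |achieved − target| = 0 ≤ 93/12800 ✓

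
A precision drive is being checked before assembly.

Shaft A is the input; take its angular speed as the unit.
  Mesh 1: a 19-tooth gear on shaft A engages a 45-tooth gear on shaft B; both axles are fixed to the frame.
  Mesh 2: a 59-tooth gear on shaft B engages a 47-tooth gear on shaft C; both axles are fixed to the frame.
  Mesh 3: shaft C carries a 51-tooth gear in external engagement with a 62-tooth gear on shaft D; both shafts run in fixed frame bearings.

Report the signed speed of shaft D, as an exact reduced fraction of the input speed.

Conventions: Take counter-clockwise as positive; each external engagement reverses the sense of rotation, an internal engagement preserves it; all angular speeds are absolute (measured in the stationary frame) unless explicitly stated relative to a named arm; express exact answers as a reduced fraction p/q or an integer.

3-mesh fixed-axis compound train (all bearings frame-fixed)
mesh 1 [19T→45T]: |ω|/ω_in = 1×19/45 = 19/45, sense flips to −
mesh 2 [59T→47T]: |ω|/ω_in = (19/45)×59/47 = 1121/2115, sense flips to +
mesh 3 [51T→62T]: |ω|/ω_in = (1121/2115)×51/62 = 19057/43710, sense flips to −
signed output speed (× input speed) = -19057/43710

-19057/43710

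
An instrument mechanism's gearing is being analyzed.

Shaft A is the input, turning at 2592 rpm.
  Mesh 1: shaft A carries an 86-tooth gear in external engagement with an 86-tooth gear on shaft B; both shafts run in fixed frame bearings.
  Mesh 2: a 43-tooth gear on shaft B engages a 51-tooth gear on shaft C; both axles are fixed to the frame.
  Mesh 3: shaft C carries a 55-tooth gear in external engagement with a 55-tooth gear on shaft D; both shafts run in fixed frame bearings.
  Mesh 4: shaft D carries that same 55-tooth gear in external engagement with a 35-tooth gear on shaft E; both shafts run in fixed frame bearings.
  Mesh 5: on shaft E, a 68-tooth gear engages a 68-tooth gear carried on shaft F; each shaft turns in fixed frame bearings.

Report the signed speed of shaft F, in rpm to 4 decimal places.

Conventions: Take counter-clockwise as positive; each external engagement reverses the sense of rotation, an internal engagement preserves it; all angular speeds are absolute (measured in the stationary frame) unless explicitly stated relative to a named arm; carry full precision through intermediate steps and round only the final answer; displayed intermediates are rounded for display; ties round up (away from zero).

5-mesh fixed-axis compound train (all bearings frame-fixed)
mesh 1 [86T→86T]: ω = 2592.0000×86/86 = 2592.0000 rpm, sense flips to −
mesh 2 [43T→51T]: ω = 2592.0000×43/51 = 2185.4118 rpm, sense flips to +
mesh 3 [55T→55T]: ω = 2185.4118×55/55 = 2185.4118 rpm, sense flips to −
mesh 4 [55T→35T]: ω = 2185.4118×55/35 = 3434.2185 rpm, sense flips to +
mesh 5 [68T→68T]: ω = 3434.2185×68/68 = 3434.2185 rpm, sense flips to −
signed output speed = -3434.2185 rpm

-3434.2185 rpm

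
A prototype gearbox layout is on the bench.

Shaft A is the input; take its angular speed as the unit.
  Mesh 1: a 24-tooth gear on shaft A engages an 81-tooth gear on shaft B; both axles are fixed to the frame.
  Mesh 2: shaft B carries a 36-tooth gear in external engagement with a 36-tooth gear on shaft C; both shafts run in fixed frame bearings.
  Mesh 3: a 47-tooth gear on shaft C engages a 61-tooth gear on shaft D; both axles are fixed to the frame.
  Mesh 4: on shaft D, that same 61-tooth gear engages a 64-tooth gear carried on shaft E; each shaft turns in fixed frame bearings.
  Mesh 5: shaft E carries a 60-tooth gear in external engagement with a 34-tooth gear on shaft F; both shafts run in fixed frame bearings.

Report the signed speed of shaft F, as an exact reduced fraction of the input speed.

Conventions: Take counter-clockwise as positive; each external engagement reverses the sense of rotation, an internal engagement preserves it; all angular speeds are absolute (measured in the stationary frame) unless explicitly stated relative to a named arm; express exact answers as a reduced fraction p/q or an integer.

5-mesh fixed-axis compound train (all bearings frame-fixed)
mesh 1 [24T→81T]: |ω|/ω_in = 1×24/81 = 8/27, sense flips to −
mesh 2 [36T→36T]: |ω|/ω_in = (8/27)×36/36 = 8/27, sense flips to +
mesh 3 [47T→61T]: |ω|/ω_in = (8/27)×47/61 = 376/1647, sense flips to −
mesh 4 [61T→64T]: |ω|/ω_in = (376/1647)×61/64 = 47/216, sense flips to +
mesh 5 [60T→34T]: |ω|/ω_in = (47/216)×60/34 = 235/612, sense flips to −
signed output speed (× input speed) = -235/612

-235/612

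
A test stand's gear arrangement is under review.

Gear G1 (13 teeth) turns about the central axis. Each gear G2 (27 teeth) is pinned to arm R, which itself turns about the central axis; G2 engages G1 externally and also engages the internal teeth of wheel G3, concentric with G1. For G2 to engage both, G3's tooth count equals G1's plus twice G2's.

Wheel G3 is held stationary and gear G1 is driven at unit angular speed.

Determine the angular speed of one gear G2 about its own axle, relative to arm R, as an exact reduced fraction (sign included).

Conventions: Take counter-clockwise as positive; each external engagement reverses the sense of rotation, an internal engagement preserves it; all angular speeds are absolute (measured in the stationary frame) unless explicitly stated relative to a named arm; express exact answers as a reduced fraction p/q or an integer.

-871/2160

class = planetary set [G3 = 13+2·27 = 67; Willis about the carrier]
ring teeth: 13 + 2·27 = 67
13(ω_sun−ω_arm) = −67(ω_ring−ω_arm),  ω_ring = 0, ω_sun = 1
13(1−ω_arm) = −67(0−ω_arm)  ⇒  80·ω_arm = 13  ⇒  ω_arm = 13/80
sun–planet mesh: 13·(1−13/80) = −27·(ω_p−ω_arm)  ⇒  ω_p−ω_arm = -871/2160
exact speed ratio = -871/2160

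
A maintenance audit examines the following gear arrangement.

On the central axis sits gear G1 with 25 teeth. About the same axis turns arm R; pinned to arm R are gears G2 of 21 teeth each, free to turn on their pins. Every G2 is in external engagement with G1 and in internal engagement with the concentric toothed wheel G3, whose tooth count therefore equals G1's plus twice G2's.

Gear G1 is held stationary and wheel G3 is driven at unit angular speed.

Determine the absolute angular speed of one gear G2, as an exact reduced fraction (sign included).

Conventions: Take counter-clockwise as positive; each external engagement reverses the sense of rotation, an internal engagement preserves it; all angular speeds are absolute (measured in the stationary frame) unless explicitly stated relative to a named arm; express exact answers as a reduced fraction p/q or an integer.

planetary set (25T centre, 21T on arm, 67T internal) — Willis relation
ring teeth: 25 + 2·21 = 67
25(ω_sun−ω_arm) = −67(ω_ring−ω_arm),  ω_sun = 0, ω_ring = 1
25(0−ω_arm) = −67(1−ω_arm)  ⇒  92·ω_arm = 67  ⇒  ω_arm = 67/92
sun–planet mesh: 25·(0−67/92) = −21·(ω_p−ω_arm)  ⇒  ω_p−ω_arm = 1675/1932
ω_p = 67/92 + 1675/1932 = 67/42
exact speed ratio = 67/42

67/42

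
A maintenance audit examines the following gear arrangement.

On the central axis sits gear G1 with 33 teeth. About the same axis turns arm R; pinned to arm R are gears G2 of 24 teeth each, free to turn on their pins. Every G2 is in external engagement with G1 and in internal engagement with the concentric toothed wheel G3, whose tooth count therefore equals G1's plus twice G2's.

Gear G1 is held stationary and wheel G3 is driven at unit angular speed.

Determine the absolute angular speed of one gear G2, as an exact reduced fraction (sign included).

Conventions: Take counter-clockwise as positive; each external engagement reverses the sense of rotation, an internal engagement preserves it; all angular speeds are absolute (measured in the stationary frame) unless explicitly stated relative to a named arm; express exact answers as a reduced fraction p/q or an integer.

topology: planetary set — G1 33T / G2 24T / G3 81T, arm = carrier (Willis)
ring teeth: 33 + 2·24 = 81
33(ω_sun−ω_arm) = −81(ω_ring−ω_arm),  ω_sun = 0, ω_ring = 1
33(0−ω_arm) = −81(1−ω_arm)  ⇒  114·ω_arm = 81  ⇒  ω_arm = 27/38
sun–planet mesh: 33·(0−27/38) = −24·(ω_p−ω_arm)  ⇒  ω_p−ω_arm = 297/304
ω_p = 27/38 + 297/304 = 27/16
exact speed ratio = 27/16

27/16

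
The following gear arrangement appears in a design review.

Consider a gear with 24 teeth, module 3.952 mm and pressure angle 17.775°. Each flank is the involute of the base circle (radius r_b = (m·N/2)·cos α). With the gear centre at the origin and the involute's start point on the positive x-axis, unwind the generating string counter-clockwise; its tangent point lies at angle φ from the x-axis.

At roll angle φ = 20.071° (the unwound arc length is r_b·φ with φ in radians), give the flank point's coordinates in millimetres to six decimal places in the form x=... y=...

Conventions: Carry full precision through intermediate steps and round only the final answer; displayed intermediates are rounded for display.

x=47.846557 y=0.639196

topology: single-mesh involute geometry — m = 3.952, N = 24
pitch radius r_p = m·N/2 = 3.952·24/2 = 47.424000
base radius r_b = r_p·cos α = 47.424000·cos 17.775° = 45.160106
roll angle φ = 20.071° = 0.35030503 rad
x = r_b·(cos φ + φ·sin φ) = 47.846557
y = r_b·(sin φ − φ·cos φ) = 0.639196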